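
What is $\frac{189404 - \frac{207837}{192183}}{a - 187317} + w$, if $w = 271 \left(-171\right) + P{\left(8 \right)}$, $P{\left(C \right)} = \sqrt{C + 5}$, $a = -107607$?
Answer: $- \frac{875538502174489}{18893126364} + \sqrt{13} \approx -46338.0$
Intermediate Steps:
$P{\left(C \right)} = \sqrt{5 + C}$
$w = -46341 + \sqrt{13}$ ($w = 271 \left(-171\right) + \sqrt{5 + 8} = -46341 + \sqrt{13} \approx -46337.0$)
$\frac{189404 - \frac{207837}{192183}}{a - 187317} + w = \frac{189404 - \frac{207837}{192183}}{-107607 - 187317} - \left(46341 - \sqrt{13}\right) = \frac{189404 - \frac{69279}{64061}}{-294924} - \left(46341 - \sqrt{13}\right) = \left(189404 - \frac{69279}{64061}\right) \left(- \frac{1}{294924}\right) - \left(46341 - \sqrt{13}\right) = \frac{12133340365}{64061} \left(- \frac{1}{294924}\right) - \left(46341 - \sqrt{13}\right) = - \frac{12133340365}{18893126364} - \left(46341 - \sqrt{13}\right) = - \frac{875538502174489}{18893126364} + \sqrt{13}$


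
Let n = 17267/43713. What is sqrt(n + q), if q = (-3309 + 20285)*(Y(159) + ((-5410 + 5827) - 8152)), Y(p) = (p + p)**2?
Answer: sqrt(336596664554600043)/14571 ≈ 39817.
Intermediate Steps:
Y(p) = 4*p**2 (Y(p) = (2*p)**2 = 4*p**2)
n = 17267/43713 (n = 17267*(1/43713) = 17267/43713 ≈ 0.39501)
q = 1585371664 (q = (-3309 + 20285)*(4*159**2 + ((-5410 + 5827) - 8152)) = 16976*(4*25281 + (417 - 8152)) = 16976*(101124 - 7735) = 16976*93389 = 1585371664)
sqrt(n + q) = sqrt(17267/43713 + 1585371664) = sqrt(69301351565699/43713) = sqrt(336596664554600043)/14571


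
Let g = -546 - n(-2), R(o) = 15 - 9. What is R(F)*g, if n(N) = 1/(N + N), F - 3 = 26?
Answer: -6549/2 ≈ -3274.5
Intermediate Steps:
F = 29 (F = 3 + 26 = 29)
n(N) = 1/(2*N)
R(o) = 6
g = -2183/4 (g = -546 - 1/(2*(-2)) = -546 - (-1)/(2*2) = -546 - 1*(-¼) = -546 + ¼ = -2183/4 ≈ -545.75)
R(F)*g = 6*(-2183/4) = -6549/2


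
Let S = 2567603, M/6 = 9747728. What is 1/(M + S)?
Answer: 1/61053971 ≈ 1.6379e-8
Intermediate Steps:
M = 58486368 (M = 6*9747728 = 58486368)
1/(M + S) = 1/(58486368 + 2567603) = 1/61053971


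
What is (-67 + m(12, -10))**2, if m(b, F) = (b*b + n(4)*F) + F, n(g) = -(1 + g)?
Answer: 13689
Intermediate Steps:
n(g) = -1 - g
m(b, F) = b**2 - 4*F (m(b, F) = (b*b + (-1 - 1*4)*F) + F = (b**2 + (-1 - 4)*F) + F = (b**2 - 5*F) + F = b**2 - 4*F)
(-67 + m(12, -10))**2 = (-67 + (12**2 - 4*(-10)))**2 = (-67 + (144 + 40))**2 = (-67 + 184)**2 = 117**2 = 13689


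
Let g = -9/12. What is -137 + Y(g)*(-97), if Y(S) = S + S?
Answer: 17/2 ≈ 8.5000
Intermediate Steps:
g = -¾ (g = -9*1/12 = -¾ ≈ -0.75000)
Y(S) = 2*S
-137 + Y(g)*(-97) = -137 + (2*(-¾))*(-97) = -137 - 3/2*(-97) = -137 + 291/2 = 17/2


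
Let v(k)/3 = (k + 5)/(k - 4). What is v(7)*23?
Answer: 276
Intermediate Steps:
v(k) = 3*(5 + k)/(-4 + k) (v(k) = 3*((k + 5)/(k - 4)) = 3*((5 + k)/(-4 + k)) = 3*(5 + k)/(-4 + k))
v(7)*23 = (3*(5 + 7)/(-4 + 7))*23 = (3*12/3)*23 = (3*(1/3)*12)*23 = 12*23 = 276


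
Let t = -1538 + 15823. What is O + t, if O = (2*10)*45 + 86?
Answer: 15271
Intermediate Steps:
t = 14285
O = 986 (O = 20*45 + 86 = 900 + 86 = 986)
O + t = 986 + 14285 = 15271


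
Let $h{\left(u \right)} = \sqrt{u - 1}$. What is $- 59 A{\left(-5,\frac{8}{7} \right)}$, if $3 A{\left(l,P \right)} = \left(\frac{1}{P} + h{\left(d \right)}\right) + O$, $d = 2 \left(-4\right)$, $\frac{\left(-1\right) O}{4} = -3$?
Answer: $- \frac{6077}{24} - 59 i \approx -253.21 - 59.0 i$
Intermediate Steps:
$O = 12$ ($O = \left(-4\right) \left(-3\right) = 12$)
$d = -8$
$h{\left(u \right)} = \sqrt{-1 + u}$
$A{\left(l,P \right)} = 4 + i + \frac{1}{3 P}$ ($A{\left(l,P \right)} = \frac{\left(\frac{1}{P} + \sqrt{-1 - 8}\right) + 12}{3} = \frac{\left(\frac{1}{P} + \sqrt{-9}\right) + 12}{3} = \frac{\left(\frac{1}{P} + 3 i\right) + 12}{3} = \frac{12 + \frac{1}{P} + 3 i}{3} = 4 + i + \frac{1}{3 P}$)
$- 59 A{\left(-5,\frac{8}{7} \right)} = - 59 \left(4 + i + \frac{1}{3 \cdot \frac{8}{7}}\right) = - 59 \left(4 + i + \frac{1}{3} \cdot \frac{7}{8}\right) = - 59 \left(4 + i + \frac{7}{24}\right) = - 59 \left(\frac{103}{24} + i\right) = - \frac{6077}{24} - 59 i$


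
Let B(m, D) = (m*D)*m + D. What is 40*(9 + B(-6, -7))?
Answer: -10000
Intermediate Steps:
B(m, D) = D + D*m² (B(m, D) = (D*m)*m + D = D*m² + D = D + D*m²)
40*(9 + B(-6, -7)) = 40*(9 - 7*(1 + (-6)²)) = 40*(9 - 7*(1 + 36)) = 40*(9 - 7*37) = 40*(9 - 259) = 40*(-250) = -10000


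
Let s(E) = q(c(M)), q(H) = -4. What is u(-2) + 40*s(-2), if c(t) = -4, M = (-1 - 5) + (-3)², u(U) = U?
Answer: -162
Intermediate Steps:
M = 3 (M = -6 + 9 = 3)
s(E) = -4
u(-2) + 40*s(-2) = -2 + 40*(-4) = -2 - 160 = -162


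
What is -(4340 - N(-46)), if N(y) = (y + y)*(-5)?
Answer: -3880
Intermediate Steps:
N(y) = -10*y (N(y) = (2*y)*(-5) = -10*y)
-(4340 - N(-46)) = -(4340 - (-10)*(-46)) = -(4340 - 1*460) = -(4340 - 460) = -1*3880 = -3880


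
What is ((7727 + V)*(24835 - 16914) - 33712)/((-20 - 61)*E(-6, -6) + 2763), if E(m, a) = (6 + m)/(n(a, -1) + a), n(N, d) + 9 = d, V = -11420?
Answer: -29285965/2763 ≈ -10599.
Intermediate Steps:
n(N, d) = -9 + d
E(m, a) = (6 + m)/(-10 + a) (E(m, a) = (6 + m)/((-9 - 1) + a) = (6 + m)/(-10 + a))
((7727 + V)*(24835 - 16914) - 33712)/((-20 - 61)*E(-6, -6) + 2763) = ((7727 - 11420)*(24835 - 16914) - 33712)/((-20 - 61)*((6 - 6)/(-10 - 6)) + 2763) = (-3693*7921 - 33712)/(-81*0/(-16) + 2763) = (-29252253 - 33712)/(-(-81)*0/16 + 2763) = -29285965/(-81*0 + 2763) = -29285965/(0 + 2763) = -29285965/2763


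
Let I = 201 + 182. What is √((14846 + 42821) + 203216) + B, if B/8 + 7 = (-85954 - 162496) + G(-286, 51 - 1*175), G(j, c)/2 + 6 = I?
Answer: -1981624 + 3*√28987 ≈ -1.9811e+6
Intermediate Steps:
I = 383
G(j, c) = 754 (G(j, c) = -12 + 2*383 = -12 + 766 = 754)
B = -1981624 (B = -56 + 8*((-85954 - 162496) + 754) = -56 + 8*(-248450 + 754) = -56 + 8*(-247696) = -56 - 1981568 = -1981624)
√((14846 + 42821) + 203216) + B = √((14846 + 42821) + 203216) - 1981624 = √(57667 + 203216) - 1981624 = √260883 - 1981624 = 3*√28987 - 1981624 = -1981624 + 3*√28987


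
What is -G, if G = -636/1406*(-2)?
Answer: -636/703 ≈ -0.90469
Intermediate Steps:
G = 636/703 (G = -636*1/1406*(-2) = -318/703*(-2) = 636/703 ≈ 0.90469)
-G = -1*636/703 = -636/703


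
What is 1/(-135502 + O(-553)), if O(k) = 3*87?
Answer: -1/135241 ≈ -7.3942e-6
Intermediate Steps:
O(k) = 261
1/(-135502 + O(-553)) = 1/(-135502 + 261) = 1/(-135241) = -1/135241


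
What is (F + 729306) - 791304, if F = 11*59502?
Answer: 592524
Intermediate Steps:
F = 654522
(F + 729306) - 791304 = (654522 + 729306) - 791304 = 1383828 - 791304 = 592524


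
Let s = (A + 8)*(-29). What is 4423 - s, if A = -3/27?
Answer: 41866/9 ≈ 4651.8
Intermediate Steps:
A = -⅑ (A = -3*1/27 = -⅑ ≈ -0.11111)
s = -2059/9 (s = (-⅑ + 8)*(-29) = (71/9)*(-29) = -2059/9 ≈ -228.78)
4423 - s = 4423 - 1*(-2059/9) = 4423 + 2059/9 = 41866/9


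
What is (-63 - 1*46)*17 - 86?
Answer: -1939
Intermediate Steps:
(-63 - 1*46)*17 - 86 = (-63 - 46)*17 - 86 = -109*17 - 86 = -1853 - 86 = -1939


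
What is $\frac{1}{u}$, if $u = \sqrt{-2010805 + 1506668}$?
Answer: $- \frac{i \sqrt{953}}{21919} \approx - 0.0014084 i$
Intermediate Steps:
$u = 23 i \sqrt{953}$ ($u = \sqrt{-504137} = 23 i \sqrt{953} \approx 710.03 i$)
$\frac{1}{u} = \frac{1}{23 i \sqrt{953}} = - \frac{i \sqrt{953}}{21919}$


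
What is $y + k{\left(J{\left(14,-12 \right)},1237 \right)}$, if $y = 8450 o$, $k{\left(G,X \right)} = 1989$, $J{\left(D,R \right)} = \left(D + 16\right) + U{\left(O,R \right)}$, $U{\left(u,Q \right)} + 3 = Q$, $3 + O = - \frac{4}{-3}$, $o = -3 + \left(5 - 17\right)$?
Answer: $-124761$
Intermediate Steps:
$o = -15$ ($o = -3 - 12 = -15$)
$O = - \frac{5}{3}$ ($O = -3 - \frac{4}{-3} = -3 - - \frac{4}{3} = -3 + \frac{4}{3} = - \frac{5}{3} \approx -1.6667$)
$U{\left(u,Q \right)} = -3 + Q$
$J{\left(D,R \right)} = 13 + D + R$ ($J{\left(D,R \right)} = \left(D + 16\right) + \left(-3 + R\right) = \left(16 + D\right) + \left(-3 + R\right) = 13 + D + R$)
$y = -126750$ ($y = 8450 \left(-15\right) = -126750$)
$y + k{\left(J{\left(14,-12 \right)},1237 \right)} = -126750 + 1989 = -124761$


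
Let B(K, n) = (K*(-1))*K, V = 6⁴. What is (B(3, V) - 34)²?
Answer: 1849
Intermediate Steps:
V = 1296
B(K, n) = -K² (B(K, n) = (-K)*K = -K²)
(B(3, V) - 34)² = (-1*3² - 34)² = (-1*9 - 34)² = (-9 - 34)² = (-43)² = 1849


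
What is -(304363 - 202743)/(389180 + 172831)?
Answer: -101620/562011 ≈ -0.18081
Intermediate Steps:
-(304363 - 202743)/(389180 + 172831) = -101620/562011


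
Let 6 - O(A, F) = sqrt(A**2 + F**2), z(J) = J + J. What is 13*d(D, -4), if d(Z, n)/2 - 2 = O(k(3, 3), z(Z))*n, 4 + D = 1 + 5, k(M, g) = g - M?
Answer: -156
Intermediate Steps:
z(J) = 2*J
O(A, F) = 6 - sqrt(A**2 + F**2)
D = 2 (D = -4 + (1 + 5) = -4 + 6 = 2)
d(Z, n) = 4 + 2*n*(6 - 2*sqrt(Z**2)) (d(Z, n) = 4 + 2*((6 - sqrt((3 - 1*3)**2 + (2*Z)**2))*n) = 4 + 2*((6 - sqrt((3 - 3)**2 + 4*Z**2))*n) = 4 + 2*((6 - sqrt(0**2 + 4*Z**2))*n) = 4 + 2*((6 - sqrt(0 + 4*Z**2))*n) = 4 + 2*((6 - sqrt(4*Z**2))*n) = 4 + 2*((6 - 2*sqrt(Z**2))*n) = 4 + 2*(n*(6 - 2*sqrt(Z**2))) = 4 + 2*n*(6 - 2*sqrt(Z**2)))
13*d(D, -4) = 13*(4 - 4*(-4)*(-3 + sqrt(2**2))) = 13*(4 - 4*(-4)*(-3 + sqrt(4))) = 13*(4 - 4*(-4)*(-3 + 2)) = 13*(4 - 4*(-4)*(-1)) = 13*(4 - 16) = 13*(-12) = -156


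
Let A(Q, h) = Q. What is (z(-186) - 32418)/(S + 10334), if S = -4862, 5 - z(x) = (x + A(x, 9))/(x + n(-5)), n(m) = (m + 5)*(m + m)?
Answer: -10805/1824 ≈ -5.9238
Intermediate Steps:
n(m) = 2*m*(5 + m) (n(m) = (5 + m)*(2*m) = 2*m*(5 + m))
z(x) = 3 (z(x) = 5 - (x + x)/(x + 2*(-5)*(5 - 5)) = 5 - 2*x/(x + 2*(-5)*0) = 5 - 2*x/(x + 0) = 5 - 2*x/x = 5 - 1*2 = 5 - 2 = 3)
(z(-186) - 32418)/(S + 10334) = (3 - 32418)/(-4862 + 10334) = -32415/5472 = -32415*1/5472 = -10805/1824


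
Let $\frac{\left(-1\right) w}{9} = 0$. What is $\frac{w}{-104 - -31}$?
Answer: $0$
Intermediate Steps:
$w = 0$ ($w = \left(-9\right) 0 = 0$)
$\frac{w}{-104 - -31} = \frac{0}{-104 - -31} = \frac{0}{-104 + 31} = \frac{0}{-73} = 0 \left(- \frac{1}{73}\right) = 0$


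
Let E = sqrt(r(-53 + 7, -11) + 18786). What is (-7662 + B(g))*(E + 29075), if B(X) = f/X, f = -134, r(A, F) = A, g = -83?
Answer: -18486233900/83 - 1271624*sqrt(4685)/83 ≈ -2.2377e+8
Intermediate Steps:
E = 2*sqrt(4685) (E = sqrt((-53 + 7) + 18786) = sqrt(-46 + 18786) = sqrt(18740) = 2*sqrt(4685) ≈ 136.89)
B(X) = -134/X
(-7662 + B(g))*(E + 29075) = (-7662 - 134/(-83))*(2*sqrt(4685) + 29075) = (-7662 - 134*(-1/83))*(29075 + 2*sqrt(4685)) = (-7662 + 134/83)*(29075 + 2*sqrt(4685)) = -635812*(29075 + 2*sqrt(4685))/83 = -18486233900/83 - 1271624*sqrt(4685)/83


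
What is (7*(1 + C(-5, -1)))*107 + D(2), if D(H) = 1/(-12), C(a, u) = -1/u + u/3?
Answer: 4993/4 ≈ 1248.3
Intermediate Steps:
C(a, u) = -1/u + u/3 (C(a, u) = -1/u + u*(⅓) = -1/u + u/3)
D(H) = -1/12
(7*(1 + C(-5, -1)))*107 + D(2) = (7*(1 + (-1/(-1) + (⅓)*(-1))))*107 - 1/12 = (7*(1 + (-1*(-1) - ⅓)))*107 - 1/12 = (7*(1 + (1 - ⅓)))*107 - 1/12 = (7*(1 + ⅔))*107 - 1/12 = (7*(5/3))*107 - 1/12 = (35/3)*107 - 1/12 = 3745/3 - 1/12 = 4993/4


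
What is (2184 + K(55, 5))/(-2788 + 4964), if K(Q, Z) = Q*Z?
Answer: 2459/2176 ≈ 1.1301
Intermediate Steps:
(2184 + K(55, 5))/(-2788 + 4964) = (2184 + 55*5)/(-2788 + 4964) = (2184 + 275)/2176 = 2459*(1/2176) = 2459/2176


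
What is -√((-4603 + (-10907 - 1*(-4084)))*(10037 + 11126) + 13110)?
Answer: -16*I*√944513 ≈ -15550.0*I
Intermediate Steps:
-√((-4603 + (-10907 - 1*(-4084)))*(10037 + 11126) + 13110) = -√((-4603 + (-10907 + 4084))*21163 + 13110) = -√((-4603 - 6823)*21163 + 13110) = -√(-11426*21163 + 13110) = -√(-241808438 + 13110) = -√(-241795328) = -16*I*√944513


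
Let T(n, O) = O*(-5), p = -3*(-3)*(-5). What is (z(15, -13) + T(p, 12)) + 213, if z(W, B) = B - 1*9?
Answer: 131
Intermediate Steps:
z(W, B) = -9 + B (z(W, B) = B - 9 = -9 + B)
p = -45 (p = 9*(-5) = -45)
T(n, O) = -5*O
(z(15, -13) + T(p, 12)) + 213 = ((-9 - 13) - 5*12) + 213 = (-22 - 60) + 213 = -82 + 213 = 131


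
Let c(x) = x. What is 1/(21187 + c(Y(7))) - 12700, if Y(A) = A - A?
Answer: -269074899/21187 ≈ -12700.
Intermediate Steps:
Y(A) = 0
1/(21187 + c(Y(7))) - 12700 = 1/(21187 + 0) - 12700 = 1/21187 - 12700 = -269074899/21187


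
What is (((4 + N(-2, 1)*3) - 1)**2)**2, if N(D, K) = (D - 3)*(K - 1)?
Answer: 81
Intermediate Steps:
N(D, K) = (-1 + K)*(-3 + D) (N(D, K) = (-3 + D)*(-1 + K) = (-1 + K)*(-3 + D))
(((4 + N(-2, 1)*3) - 1)**2)**2 = (((4 + (3 - 1*(-2) - 3*1 - 2*1)*3) - 1)**2)**2 = (((4 + (3 + 2 - 3 - 2)*3) - 1)**2)**2 = (((4 + 0*3) - 1)**2)**2 = (((4 + 0) - 1)**2)**2 = ((4 - 1)**2)**2 = (3**2)**2 = 9**2 = 81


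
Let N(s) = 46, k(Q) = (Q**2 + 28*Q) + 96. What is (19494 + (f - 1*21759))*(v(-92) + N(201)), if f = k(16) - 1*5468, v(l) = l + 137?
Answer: -630903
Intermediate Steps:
k(Q) = 96 + Q**2 + 28*Q
v(l) = 137 + l
f = -4668 (f = (96 + 16**2 + 28*16) - 1*5468 = (96 + 256 + 448) - 5468 = 800 - 5468 = -4668)
(19494 + (f - 1*21759))*(v(-92) + N(201)) = (19494 + (-4668 - 1*21759))*((137 - 92) + 46) = (19494 + (-4668 - 21759))*(45 + 46) = (19494 - 26427)*91 = -6933*91 = -630903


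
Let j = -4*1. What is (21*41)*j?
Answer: -3444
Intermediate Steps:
j = -4
(21*41)*j = (21*41)*(-4) = 861*(-4) = -3444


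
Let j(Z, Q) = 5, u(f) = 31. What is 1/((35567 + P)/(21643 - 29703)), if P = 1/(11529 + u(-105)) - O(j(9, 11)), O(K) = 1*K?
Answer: -93173600/411096721 ≈ -0.22665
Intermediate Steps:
O(K) = K
P = -57799/11560 (P = 1/(11529 + 31) - 1*5 = 1/11560 - 5 = -57799/11560 ≈ -4.9999)
1/((35567 + P)/(21643 - 29703)) = 1/((35567 - 57799/11560)/(21643 - 29703)) = 1/((411096721/11560)/(-8060)) = 1/((411096721/11560)*(-1/8060)) = 1/(-411096721/93173600) = -93173600/411096721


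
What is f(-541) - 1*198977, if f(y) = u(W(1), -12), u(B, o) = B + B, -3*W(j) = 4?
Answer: -596939/3 ≈ -1.9898e+5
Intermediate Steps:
W(j) = -4/3 (W(j) = -1/3*4 = -4/3)
u(B, o) = 2*B
f(y) = -8/3 (f(y) = 2*(-4/3) = -8/3)
f(-541) - 1*198977 = -8/3 - 1*198977 = -8/3 - 198977 = -596939/3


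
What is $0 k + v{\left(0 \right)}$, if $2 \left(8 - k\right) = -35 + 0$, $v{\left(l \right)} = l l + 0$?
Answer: $0$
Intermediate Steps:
$v{\left(l \right)} = l^{2}$ ($v{\left(l \right)} = l^{2} + 0 = l^{2}$)
$k = \frac{51}{2}$ ($k = 8 - \frac{-35 + 0}{2} = 8 - - \frac{35}{2} = 8 + \frac{35}{2} = \frac{51}{2} \approx 25.5$)
$0 k + v{\left(0 \right)} = 0 \cdot \frac{51}{2} + 0^{2} = 0 + 0 = 0$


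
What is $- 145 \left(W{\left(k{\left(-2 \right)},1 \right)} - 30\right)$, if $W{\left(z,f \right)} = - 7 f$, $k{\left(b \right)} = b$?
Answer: $5365$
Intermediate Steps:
$- 145 \left(W{\left(k{\left(-2 \right)},1 \right)} - 30\right) = - 145 \left(\left(-7\right) 1 - 30\right) = - 145 \left(-7 - 30\right) = \left(-145\right) \left(-37\right) = 5365$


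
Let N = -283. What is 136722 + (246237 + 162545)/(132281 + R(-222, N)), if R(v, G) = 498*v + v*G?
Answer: 11560390604/84551 ≈ 1.3673e+5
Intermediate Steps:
R(v, G) = 498*v + G*v
136722 + (246237 + 162545)/(132281 + R(-222, N)) = 136722 + (246237 + 162545)/(132281 - 222*(498 - 283)) = 136722 + 408782/(132281 - 222*215) = 136722 + 408782/(132281 - 47730) = 136722 + 408782/84551 = 11560390604/84551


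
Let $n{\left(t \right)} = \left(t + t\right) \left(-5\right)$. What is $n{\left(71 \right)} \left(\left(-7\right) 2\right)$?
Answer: $9940$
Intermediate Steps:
$n{\left(t \right)} = - 10 t$ ($n{\left(t \right)} = 2 t \left(-5\right) = - 10 t$)
$n{\left(71 \right)} \left(\left(-7\right) 2\right) = \left(-10\right) 71 \left(\left(-7\right) 2\right) = \left(-710\right) \left(-14\right) = 9940$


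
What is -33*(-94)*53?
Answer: 164406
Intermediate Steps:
-33*(-94)*53 = 3102*53 = 164406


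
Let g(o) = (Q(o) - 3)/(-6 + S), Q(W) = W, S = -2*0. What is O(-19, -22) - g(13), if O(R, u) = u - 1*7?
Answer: -82/3 ≈ -27.333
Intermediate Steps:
S = 0
O(R, u) = -7 + u (O(R, u) = u - 7 = -7 + u)
g(o) = ½ - o/6 (g(o) = (o - 3)/(-6 + 0) = (-3 + o)/(-6) = (-3 + o)*(-⅙) = ½ - o/6)
O(-19, -22) - g(13) = (-7 - 22) - (½ - ⅙*13) = -29 - (½ - 13/6) = -29 - 1*(-5/3) = -29 + 5/3 = -82/3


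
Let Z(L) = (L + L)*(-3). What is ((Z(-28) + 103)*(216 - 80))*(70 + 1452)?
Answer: 56094832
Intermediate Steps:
Z(L) = -6*L (Z(L) = (2*L)*(-3) = -6*L)
((Z(-28) + 103)*(216 - 80))*(70 + 1452) = ((-6*(-28) + 103)*(216 - 80))*(70 + 1452) = ((168 + 103)*136)*1522 = (271*136)*1522 = 36856*1522 = 56094832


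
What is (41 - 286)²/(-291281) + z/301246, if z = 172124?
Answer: 16027079847/43873618063 ≈ 0.36530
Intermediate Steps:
(41 - 286)²/(-291281) + z/301246 = (41 - 286)²/(-291281) + 172124/301246 = (-245)²*(-1/291281) + 172124*(1/301246) = 60025*(-1/291281) + 86062/150623 = -60025/291281 + 86062/150623 = 16027079847/43873618063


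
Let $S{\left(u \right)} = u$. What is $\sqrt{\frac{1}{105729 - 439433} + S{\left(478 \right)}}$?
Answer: $\frac{\sqrt{13307323890686}}{166852} \approx 21.863$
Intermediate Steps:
$\sqrt{\frac{1}{105729 - 439433} + S{\left(478 \right)}} = \sqrt{\frac{1}{105729 - 439433} + 478} = \sqrt{\frac{1}{-333704} + 478} = \sqrt{- \frac{1}{333704} + 478} = \sqrt{\frac{159510511}{333704}} = \frac{\sqrt{13307323890686}}{166852}$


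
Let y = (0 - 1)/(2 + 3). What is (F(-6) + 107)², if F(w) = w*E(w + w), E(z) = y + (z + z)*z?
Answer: 65593801/25 ≈ 2.6238e+6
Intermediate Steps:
y = -⅕ (y = -1/5 = -1*⅕ = -⅕ ≈ -0.20000)
E(z) = -⅕ + 2*z² (E(z) = -⅕ + (z + z)*z = -⅕ + (2*z)*z = -⅕ + 2*z²)
F(w) = w*(-⅕ + 8*w²) (F(w) = w*(-⅕ + 2*(w + w)²) = w*(-⅕ + 2*(2*w)²) = w*(-⅕ + 2*(4*w²)) = w*(-⅕ + 8*w²))
(F(-6) + 107)² = ((8*(-6)³ - ⅕*(-6)) + 107)² = ((8*(-216) + 6/5) + 107)² = ((-1728 + 6/5) + 107)² = (-8634/5 + 107)² = (-8099/5)² = 65593801/25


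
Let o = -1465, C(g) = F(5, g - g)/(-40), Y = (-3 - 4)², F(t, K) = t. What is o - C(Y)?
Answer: -11719/8 ≈ -1464.9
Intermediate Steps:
Y = 49 (Y = (-7)² = 49)
C(g) = -⅛ (C(g) = 5/(-40) = 5*(-1/40) = -⅛)
o - C(Y) = -1465 - 1*(-⅛) = -1465 + ⅛ = -11719/8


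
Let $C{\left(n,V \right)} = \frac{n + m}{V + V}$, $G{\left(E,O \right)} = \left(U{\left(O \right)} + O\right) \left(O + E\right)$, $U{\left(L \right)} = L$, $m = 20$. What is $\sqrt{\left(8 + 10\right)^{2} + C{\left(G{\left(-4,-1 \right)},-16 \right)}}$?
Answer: $\frac{\sqrt{5169}}{4} \approx 17.974$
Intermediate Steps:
$G{\left(E,O \right)} = 2 O \left(E + O\right)$ ($G{\left(E,O \right)} = \left(O + O\right) \left(O + E\right) = 2 O \left(E + O\right)$)
$C{\left(n,V \right)} = \frac{20 + n}{2 V}$ ($C{\left(n,V \right)} = \frac{n + 20}{V + V} = \frac{20 + n}{2 V}$)
$\sqrt{\left(8 + 10\right)^{2} + C{\left(G{\left(-4,-1 \right)},-16 \right)}} = \sqrt{\left(8 + 10\right)^{2} + \frac{20 + 2 \left(-1\right) \left(-4 - 1\right)}{2 \left(-16\right)}} = \sqrt{18^{2} + \frac{1}{2} \left(- \frac{1}{16}\right) \left(20 + 2 \left(-1\right) \left(-5\right)\right)} = \sqrt{324 + \frac{1}{2} \left(- \frac{1}{16}\right) \left(20 + 10\right)} = \sqrt{324 + \frac{1}{2} \left(- \frac{1}{16}\right) 30} = \sqrt{324 - \frac{15}{16}} = \sqrt{\frac{5169}{16}} = \frac{\sqrt{5169}}{4}$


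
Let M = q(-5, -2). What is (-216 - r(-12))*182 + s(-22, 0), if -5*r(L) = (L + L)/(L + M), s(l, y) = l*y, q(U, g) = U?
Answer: -3337152/85 ≈ -39261.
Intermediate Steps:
M = -5
r(L) = -2*L/(5*(-5 + L)) (r(L) = -(L + L)/(5*(L - 5)) = -2*L/(5*(-5 + L)))
(-216 - r(-12))*182 + s(-22, 0) = (-216 - (-2)*(-12)/(-25 + 5*(-12)))*182 - 22*0 = (-216 - (-2)*(-12)/(-25 - 60))*182 + 0 = (-216 - (-2)*(-12)/(-85))*182 + 0 = (-216 - (-2)*(-12)*(-1)/85)*182 + 0 = (-216 - 1*(-24/85))*182 + 0 = (-216 + 24/85)*182 + 0 = -18336/85*182 + 0 = -3337152/85 + 0 = -3337152/85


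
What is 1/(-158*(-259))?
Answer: 1/40922 ≈ 2.4437e-5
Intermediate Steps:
1/(-158*(-259)) = 1/40922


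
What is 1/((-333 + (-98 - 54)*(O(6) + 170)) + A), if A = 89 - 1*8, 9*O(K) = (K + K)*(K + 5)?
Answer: -3/84964 ≈ -3.5309e-5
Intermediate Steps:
O(K) = 2*K*(5 + K)/9 (O(K) = ((K + K)*(K + 5))/9 = ((2*K)*(5 + K))/9 = (2*K*(5 + K))/9 = 2*K*(5 + K)/9)
A = 81 (A = 89 - 8 = 81)
1/((-333 + (-98 - 54)*(O(6) + 170)) + A) = 1/((-333 + (-98 - 54)*((2/9)*6*(5 + 6) + 170)) + 81) = 1/((-333 - 152*((2/9)*6*11 + 170)) + 81) = 1/((-333 - 152*(44/3 + 170)) + 81) = 1/((-333 - 152*554/3) + 81) = 1/((-333 - 84208/3) + 81) = 1/(-85207/3 + 81) = 1/(-84964/3) = -3/84964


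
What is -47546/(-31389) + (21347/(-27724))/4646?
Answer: 6123525941401/4043082242856 ≈ 1.5146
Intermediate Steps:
-47546/(-31389) + (21347/(-27724))/4646 = -47546*(-1/31389) + (21347*(-1/27724))*(1/4646) = 47546/31389 - 21347/27724*1/4646 = 47546/31389 - 21347/128805704 = 6123525941401/4043082242856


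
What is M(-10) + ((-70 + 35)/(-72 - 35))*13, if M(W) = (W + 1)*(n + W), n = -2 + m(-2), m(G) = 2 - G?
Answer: 8159/107 ≈ 76.252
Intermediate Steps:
n = 2 (n = -2 + (2 - 1*(-2)) = -2 + (2 + 2) = -2 + 4 = 2)
M(W) = (1 + W)*(2 + W) (M(W) = (W + 1)*(2 + W) = (1 + W)*(2 + W))
M(-10) + ((-70 + 35)/(-72 - 35))*13 = (2 + (-10)² + 3*(-10)) + ((-70 + 35)/(-72 - 35))*13 = (2 + 100 - 30) - 35/(-107)*13 = 72 - 35*(-1/107)*13 = 72 + (35/107)*13 = 72 + 455/107 = 8159/107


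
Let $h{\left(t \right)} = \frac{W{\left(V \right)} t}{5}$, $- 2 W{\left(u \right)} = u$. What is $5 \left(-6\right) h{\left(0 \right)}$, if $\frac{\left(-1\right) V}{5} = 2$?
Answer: $0$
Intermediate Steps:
$V = -10$ ($V = \left(-5\right) 2 = -10$)
$W{\left(u \right)} = - \frac{u}{2}$
$h{\left(t \right)} = t$ ($h{\left(t \right)} = \frac{\left(- \frac{1}{2}\right) \left(-10\right) t}{5} = 5 t \frac{1}{5} = t$)
$5 \left(-6\right) h{\left(0 \right)} = 5 \left(-6\right) 0 = \left(-30\right) 0 = 0$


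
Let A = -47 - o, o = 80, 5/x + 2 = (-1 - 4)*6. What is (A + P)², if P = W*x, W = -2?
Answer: 4108729/256 ≈ 16050.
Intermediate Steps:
x = -5/32 (x = 5/(-2 + (-1 - 4)*6) = 5/(-2 - 5*6) = 5/(-2 - 30) = 5/(-32) = 5*(-1/32) = -5/32 ≈ -0.15625)
A = -127 (A = -47 - 1*80 = -47 - 80 = -127)
P = 5/16 (P = -2*(-5/32) = 5/16 ≈ 0.31250)
(A + P)² = (-127 + 5/16)² = (-2027/16)² = 4108729/256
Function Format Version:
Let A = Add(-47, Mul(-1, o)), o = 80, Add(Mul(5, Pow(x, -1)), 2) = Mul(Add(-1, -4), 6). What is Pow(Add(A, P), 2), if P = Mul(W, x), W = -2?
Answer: Rational(4108729, 256) ≈ 16050.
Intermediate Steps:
x = Rational(-5, 32) (x = Mul(5, Pow(Add(-2, Mul(Add(-1, -4), 6)), -1)) = Mul(5, Pow(Add(-2, Mul(-5, 6)), -1)) = Mul(5, Pow(Add(-2, -30), -1)) = Mul(5, Pow(-32, -1)) = Mul(5, Rational(-1, 32)) = Rational(-5, 32) ≈ -0.15625)
A = -127 (A = Add(-47, Mul(-1, 80)) = Add(-47, -80) = -127)
P = Rational(5, 16) (P = Mul(-2, Rational(-5, 32)) = Rational(5, 16) ≈ 0.31250)
Pow(Add(A, P), 2) = Pow(Add(-127, Rational(5, 16)), 2) = Pow(Rational(-2027, 16), 2) = Rational(4108729, 256)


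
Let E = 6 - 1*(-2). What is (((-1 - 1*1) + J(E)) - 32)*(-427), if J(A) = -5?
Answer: 16653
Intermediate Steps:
E = 8 (E = 6 + 2 = 8)
(((-1 - 1*1) + J(E)) - 32)*(-427) = (((-1 - 1*1) - 5) - 32)*(-427) = (((-1 - 1) - 5) - 32)*(-427) = ((-2 - 5) - 32)*(-427) = (-7 - 32)*(-427) = -39*(-427) = 16653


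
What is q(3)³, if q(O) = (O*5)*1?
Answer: 3375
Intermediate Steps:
q(O) = 5*O (q(O) = (5*O)*1 = 5*O)
q(3)³ = (5*3)³ = 15³ = 3375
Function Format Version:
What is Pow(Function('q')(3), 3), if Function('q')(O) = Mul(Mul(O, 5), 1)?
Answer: 3375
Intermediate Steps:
Function('q')(O) = Mul(5, O) (Function('q')(O) = Mul(Mul(5, O), 1) = Mul(5, O))
Pow(Function('q')(3), 3) = Pow(Mul(5, 3), 3) = Pow(15, 3) = 3375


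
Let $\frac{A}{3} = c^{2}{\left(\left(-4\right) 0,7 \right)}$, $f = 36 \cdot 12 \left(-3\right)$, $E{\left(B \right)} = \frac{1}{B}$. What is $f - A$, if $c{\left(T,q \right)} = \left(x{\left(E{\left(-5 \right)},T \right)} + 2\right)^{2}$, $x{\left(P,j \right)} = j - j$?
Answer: $-1344$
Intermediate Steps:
$x{\left(P,j \right)} = 0$
$f = -1296$ ($f = 432 \left(-3\right) = -1296$)
$c{\left(T,q \right)} = 4$ ($c{\left(T,q \right)} = \left(0 + 2\right)^{2} = 2^{2} = 4$)
$A = 48$ ($A = 3 \cdot 4^{2} = 3 \cdot 16 = 48$)
$f - A = -1296 - 48 = -1344$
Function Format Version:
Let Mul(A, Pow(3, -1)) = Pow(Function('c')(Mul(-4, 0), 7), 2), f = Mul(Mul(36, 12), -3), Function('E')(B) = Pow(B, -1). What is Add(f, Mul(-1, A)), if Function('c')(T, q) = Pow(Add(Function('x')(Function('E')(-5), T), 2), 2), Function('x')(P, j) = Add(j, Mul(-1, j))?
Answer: -1344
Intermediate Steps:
Function('x')(P, j) = 0
f = -1296 (f = Mul(432, -3) = -1296)
Function('c')(T, q) = 4 (Function('c')(T, q) = Pow(Add(0, 2), 2) = Pow(2, 2) = 4)
A = 48 (A = Mul(3, Pow(4, 2)) = Mul(3, 16) = 48)
Add(f, Mul(-1, A)) = Add(-1296, Mul(-1, 48)) = Add(-1296, -48) = -1344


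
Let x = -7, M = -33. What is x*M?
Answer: 231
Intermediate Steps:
x*M = -7*(-33) = 231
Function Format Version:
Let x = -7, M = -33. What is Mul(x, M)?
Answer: 231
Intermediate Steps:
Mul(x, M) = Mul(-7, -33) = 231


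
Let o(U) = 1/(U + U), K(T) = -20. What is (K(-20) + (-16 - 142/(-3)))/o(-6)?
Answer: -136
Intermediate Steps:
o(U) = 1/(2*U)
(K(-20) + (-16 - 142/(-3)))/o(-6) = (-20 + (-16 - 142/(-3)))/(((½)/(-6))) = (-20 + (-16 - 142*(-1)/3))/(((½)*(-⅙))) = (-20 + (-16 - 1*(-142/3)))/(-1/12) = -12*(-20 + (-16 + 142/3)) = -12*(-20 + 94/3) = -12*34/3 = -136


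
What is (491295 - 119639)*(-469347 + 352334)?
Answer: -43488583528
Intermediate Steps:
(491295 - 119639)*(-469347 + 352334) = 371656*(-117013) = -43488583528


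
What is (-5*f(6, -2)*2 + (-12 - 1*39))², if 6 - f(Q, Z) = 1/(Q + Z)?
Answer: 47089/4 ≈ 11772.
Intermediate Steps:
f(Q, Z) = 6 - 1/(Q + Z)
(-5*f(6, -2)*2 + (-12 - 1*39))² = (-5*(-1 + 6*6 + 6*(-2))/(6 - 2)*2 + (-12 - 1*39))² = (-5*(-1 + 36 - 12)/4*2 + (-12 - 39))² = (-5*23/4*2 - 51)² = (-115/4*2 - 51)² = (-115/2 - 51)² = (-217/2)² = 47089/4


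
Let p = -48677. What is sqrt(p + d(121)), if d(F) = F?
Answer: 2*I*sqrt(12139) ≈ 220.35*I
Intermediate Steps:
sqrt(p + d(121)) = sqrt(-48677 + 121) = sqrt(-48556) = 2*I*sqrt(12139)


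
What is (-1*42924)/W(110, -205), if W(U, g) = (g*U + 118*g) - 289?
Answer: 42924/47029 ≈ 0.91271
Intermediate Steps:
W(U, g) = -289 + 118*g + U*g (W(U, g) = (U*g + 118*g) - 289 = (118*g + U*g) - 289 = -289 + 118*g + U*g)
(-1*42924)/W(110, -205) = (-1*42924)/(-289 + 118*(-205) + 110*(-205)) = -42924/(-289 - 24190 - 22550) = -42924/(-47029) = -42924*(-1/47029) = 42924/47029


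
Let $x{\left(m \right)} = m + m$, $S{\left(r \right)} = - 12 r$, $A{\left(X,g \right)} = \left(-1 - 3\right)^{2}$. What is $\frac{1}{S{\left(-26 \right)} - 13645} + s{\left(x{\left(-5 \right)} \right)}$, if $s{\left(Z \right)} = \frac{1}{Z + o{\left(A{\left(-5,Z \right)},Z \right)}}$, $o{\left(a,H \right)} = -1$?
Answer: $- \frac{13344}{146663} \approx -0.090984$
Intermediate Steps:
$A{\left(X,g \right)} = 16$ ($A{\left(X,g \right)} = \left(-4\right)^{2} = 16$)
$x{\left(m \right)} = 2 m$
$s{\left(Z \right)} = \frac{1}{-1 + Z}$ ($s{\left(Z \right)} = \frac{1}{Z - 1} = \frac{1}{-1 + Z}$)
$\frac{1}{S{\left(-26 \right)} - 13645} + s{\left(x{\left(-5 \right)} \right)} = \frac{1}{\left(-12\right) \left(-26\right) - 13645} + \frac{1}{-1 + 2 \left(-5\right)} = \frac{1}{312 - 13645} + \frac{1}{-1 - 10} = \frac{1}{-13333} + \frac{1}{-11} = - \frac{1}{13333} - \frac{1}{11} = - \frac{13344}{146663}$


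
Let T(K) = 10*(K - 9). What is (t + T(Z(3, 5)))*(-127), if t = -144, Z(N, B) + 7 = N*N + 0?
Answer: 27178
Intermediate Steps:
Z(N, B) = -7 + N² (Z(N, B) = -7 + (N*N + 0) = -7 + (N² + 0) = -7 + N²)
T(K) = -90 + 10*K (T(K) = 10*(-9 + K) = -90 + 10*K)
(t + T(Z(3, 5)))*(-127) = (-144 + (-90 + 10*(-7 + 3²)))*(-127) = (-144 + (-90 + 10*(-7 + 9)))*(-127) = (-144 + (-90 + 10*2))*(-127) = (-144 + (-90 + 20))*(-127) = (-144 - 70)*(-127) = -214*(-127) = 27178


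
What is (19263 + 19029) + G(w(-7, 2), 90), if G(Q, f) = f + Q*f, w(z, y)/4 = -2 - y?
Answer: 36942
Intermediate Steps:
w(z, y) = -8 - 4*y (w(z, y) = 4*(-2 - y) = -8 - 4*y)
(19263 + 19029) + G(w(-7, 2), 90) = (19263 + 19029) + 90*(1 + (-8 - 4*2)) = 38292 + 90*(1 + (-8 - 8)) = 38292 + 90*(1 - 16) = 38292 + 90*(-15) = 38292 - 1350 = 36942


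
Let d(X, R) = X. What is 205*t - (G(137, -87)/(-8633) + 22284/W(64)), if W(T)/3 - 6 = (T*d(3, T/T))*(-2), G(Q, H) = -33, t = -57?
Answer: -6344540540/543879 ≈ -11665.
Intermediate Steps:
W(T) = 18 - 18*T (W(T) = 18 + 3*((T*3)*(-2)) = 18 + 3*((3*T)*(-2)) = 18 + 3*(-6*T) = 18 - 18*T)
205*t - (G(137, -87)/(-8633) + 22284/W(64)) = 205*(-57) - (-33/(-8633) + 22284/(18 - 18*64)) = -11685 - (-33*(-1/8633) + 22284/(18 - 1152)) = -11685 - (33/8633 + 22284/(-1134)) = -11685 - (33/8633 + 22284*(-1/1134)) = -11685 - (33/8633 - 1238/63) = -11685 - 1*(-10685575/543879) = -11685 + 10685575/543879 = -6344540540/543879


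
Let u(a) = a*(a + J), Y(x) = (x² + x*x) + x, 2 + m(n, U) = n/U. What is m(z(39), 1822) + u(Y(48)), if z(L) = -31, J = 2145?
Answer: 57694457157/1822 ≈ 3.1665e+7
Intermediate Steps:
m(n, U) = -2 + n/U
Y(x) = x + 2*x² (Y(x) = (x² + x²) + x = 2*x² + x = x + 2*x²)
u(a) = a*(2145 + a) (u(a) = a*(a + 2145) = a*(2145 + a))
m(z(39), 1822) + u(Y(48)) = (-2 - 31/1822) + (48*(1 + 2*48))*(2145 + 48*(1 + 2*48)) = (-2 - 31*1/1822) + (48*(1 + 96))*(2145 + 48*(1 + 96)) = (-2 - 31/1822) + (48*97)*(2145 + 48*97) = -3675/1822 + 4656*(2145 + 4656) = -3675/1822 + 4656*6801 = -3675/1822 + 31665456 = 57694457157/1822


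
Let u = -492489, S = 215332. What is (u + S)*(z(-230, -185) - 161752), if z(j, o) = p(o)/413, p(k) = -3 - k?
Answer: 2645004038694/59 ≈ 4.4831e+10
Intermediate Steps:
z(j, o) = -3/413 - o/413 (z(j, o) = (-3 - o)/413 = (-3 - o)*(1/413) = -3/413 - o/413)
(u + S)*(z(-230, -185) - 161752) = (-492489 + 215332)*((-3/413 - 1/413*(-185)) - 161752) = -277157*((-3/413 + 185/413) - 161752) = -277157*(26/59 - 161752) = -277157*(-9543342/59) = 2645004038694/59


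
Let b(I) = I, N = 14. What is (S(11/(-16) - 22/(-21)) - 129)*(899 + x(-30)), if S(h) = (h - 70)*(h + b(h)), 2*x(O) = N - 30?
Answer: -1001194029/6272 ≈ -1.5963e+5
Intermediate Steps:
x(O) = -8 (x(O) = (14 - 30)/2 = (1/2)*(-16) = -8)
S(h) = 2*h*(-70 + h) (S(h) = (h - 70)*(h + h) = (-70 + h)*(2*h) = 2*h*(-70 + h))
(S(11/(-16) - 22/(-21)) - 129)*(899 + x(-30)) = (2*(11/(-16) - 22/(-21))*(-70 + (11/(-16) - 22/(-21))) - 129)*(899 - 8) = (2*(11*(-1/16) - 22*(-1/21))*(-70 + (11*(-1/16) - 22*(-1/21))) - 129)*891 = (2*(-11/16 + 22/21)*(-70 + (-11/16 + 22/21)) - 129)*891 = (2*(121/336)*(-70 + 121/336) - 129)*891 = (2*(121/336)*(-23399/336) - 129)*891 = (-2831279/56448 - 129)*891 = -10113071/56448*891 = -1001194029/6272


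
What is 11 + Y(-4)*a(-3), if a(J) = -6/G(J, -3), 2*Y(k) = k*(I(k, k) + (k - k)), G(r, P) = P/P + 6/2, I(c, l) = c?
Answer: -1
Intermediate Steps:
G(r, P) = 4 (G(r, P) = 1 + 6*(½) = 1 + 3 = 4)
Y(k) = k²/2 (Y(k) = (k*(k + (k - k)))/2 = (k*(k + 0))/2 = (k*k)/2 = k²/2)
a(J) = -3/2 (a(J) = -6/4 = -6*¼ = -3/2)
11 + Y(-4)*a(-3) = 11 + ((½)*(-4)²)*(-3/2) = 11 + ((½)*16)*(-3/2) = 11 + 8*(-3/2) = 11 - 12 = -1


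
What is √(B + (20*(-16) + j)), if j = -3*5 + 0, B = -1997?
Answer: 2*I*√583 ≈ 48.291*I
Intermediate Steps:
j = -15 (j = -15 + 0 = -15)
√(B + (20*(-16) + j)) = √(-1997 + (20*(-16) - 15)) = √(-1997 + (-320 - 15)) = √(-1997 - 335) = √(-2332) = 2*I*√583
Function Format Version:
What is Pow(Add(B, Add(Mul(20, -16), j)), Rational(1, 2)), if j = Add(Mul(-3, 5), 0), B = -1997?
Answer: Mul(2, I, Pow(583, Rational(1, 2))) ≈ Mul(48.291, I)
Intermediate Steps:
j = -15 (j = Add(-15, 0) = -15)
Pow(Add(B, Add(Mul(20, -16), j)), Rational(1, 2)) = Pow(Add(-1997, Add(Mul(20, -16), -15)), Rational(1, 2)) = Pow(Add(-1997, Add(-320, -15)), Rational(1, 2)) = Pow(Add(-1997, -335), Rational(1, 2)) = Pow(-2332, Rational(1, 2)) = Mul(2, I, Pow(583, Rational(1, 2)))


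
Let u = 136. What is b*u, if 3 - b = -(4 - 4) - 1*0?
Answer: 408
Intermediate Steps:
b = 3 (b = 3 - (-(4 - 4) - 1*0) = 3 - (-1*0 + 0) = 3 - (0 + 0) = 3 - 1*0 = 3 + 0 = 3)
b*u = 3*136 = 408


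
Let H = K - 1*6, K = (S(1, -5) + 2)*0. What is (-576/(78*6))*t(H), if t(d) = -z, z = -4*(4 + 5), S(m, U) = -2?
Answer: -576/13 ≈ -44.308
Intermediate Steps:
K = 0 (K = (-2 + 2)*0 = 0*0 = 0)
H = -6 (H = 0 - 1*6 = 0 - 6 = -6)
z = -36 (z = -4*9 = -36)
t(d) = 36 (t(d) = -1*(-36) = 36)
(-576/(78*6))*t(H) = -576/(78*6)*36 = -576/468*36 = -576*1/468*36 = -16/13*36 = -576/13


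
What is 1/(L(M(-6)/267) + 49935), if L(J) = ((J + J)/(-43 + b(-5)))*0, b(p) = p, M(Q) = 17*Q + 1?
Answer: 1/49935 ≈ 2.0026e-5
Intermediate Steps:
M(Q) = 1 + 17*Q
L(J) = 0 (L(J) = ((J + J)/(-43 - 5))*0 = ((2*J)/(-48))*0 = ((2*J)*(-1/48))*0 = -J/24*0 = 0)
1/(L(M(-6)/267) + 49935) = 1/(0 + 49935) = 1/49935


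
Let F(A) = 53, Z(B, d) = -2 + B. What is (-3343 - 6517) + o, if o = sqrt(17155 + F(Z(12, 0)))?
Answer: -9860 + 6*sqrt(478) ≈ -9728.8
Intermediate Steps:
o = 6*sqrt(478) (o = sqrt(17155 + 53) = sqrt(17208) = 6*sqrt(478) ≈ 131.18)
(-3343 - 6517) + o = (-3343 - 6517) + 6*sqrt(478) = -9860 + 6*sqrt(478)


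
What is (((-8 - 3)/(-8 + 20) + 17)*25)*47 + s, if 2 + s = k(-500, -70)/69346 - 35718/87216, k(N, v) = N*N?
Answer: 28575839170075/1512020184 ≈ 18899.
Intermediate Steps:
k(N, v) = N²
s = 602578175/504006728 (s = -2 + ((-500)²/69346 - 35718/87216) = -2 + (250000*(1/69346) - 35718*1/87216) = -2 + (125000/34673 - 5953/14536) = -2 + 1610591631/504006728 = 602578175/504006728 ≈ 1.1956)
(((-8 - 3)/(-8 + 20) + 17)*25)*47 + s = (((-8 - 3)/(-8 + 20) + 17)*25)*47 + 602578175/504006728 = ((-11/12 + 17)*25)*47 + 602578175/504006728 = ((193/12)*25)*47 + 602578175/504006728 = (4825/12)*47 + 602578175/504006728 = 226775/12 + 602578175/504006728 = 28575839170075/1512020184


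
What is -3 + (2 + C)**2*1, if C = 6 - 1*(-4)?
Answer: 141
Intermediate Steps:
C = 10 (C = 6 + 4 = 10)
-3 + (2 + C)**2*1 = -3 + (2 + 10)**2*1 = -3 + 12**2*1 = -3 + 144*1 = -3 + 144 = 141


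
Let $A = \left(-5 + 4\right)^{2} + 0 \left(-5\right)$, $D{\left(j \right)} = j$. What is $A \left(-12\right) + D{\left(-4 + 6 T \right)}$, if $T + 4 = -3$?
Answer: $-58$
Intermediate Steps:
$T = -7$ ($T = -4 - 3 = -7$)
$A = 1$ ($A = \left(-1\right)^{2} + 0 = 1 + 0 = 1$)
$A \left(-12\right) + D{\left(-4 + 6 T \right)} = 1 \left(-12\right) + \left(-4 + 6 \left(-7\right)\right) = -12 - 46 = -58$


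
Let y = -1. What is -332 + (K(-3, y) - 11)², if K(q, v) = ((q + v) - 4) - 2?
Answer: 109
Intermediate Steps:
K(q, v) = -6 + q + v (K(q, v) = (-4 + q + v) - 2 = -6 + q + v)
-332 + (K(-3, y) - 11)² = -332 + ((-6 - 3 - 1) - 11)² = -332 + (-10 - 11)² = -332 + (-21)² = -332 + 441 = 109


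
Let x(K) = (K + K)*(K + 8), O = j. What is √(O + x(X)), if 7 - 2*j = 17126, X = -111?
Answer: √57226/2 ≈ 119.61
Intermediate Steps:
j = -17119/2 (j = 7/2 - ½*17126 = 7/2 - 8563 = -17119/2 ≈ -8559.5)
O = -17119/2 ≈ -8559.5
x(K) = 2*K*(8 + K) (x(K) = (2*K)*(8 + K) = 2*K*(8 + K))
√(O + x(X)) = √(-17119/2 + 2*(-111)*(8 - 111)) = √(-17119/2 + 2*(-111)*(-103)) = √(-17119/2 + 22866) = √(28613/2) = √57226/2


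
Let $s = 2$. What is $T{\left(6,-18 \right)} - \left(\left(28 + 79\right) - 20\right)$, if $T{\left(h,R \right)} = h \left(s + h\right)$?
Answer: $-39$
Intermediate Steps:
$T{\left(h,R \right)} = h \left(2 + h\right)$
$T{\left(6,-18 \right)} - \left(\left(28 + 79\right) - 20\right) = 6 \left(2 + 6\right) - \left(\left(28 + 79\right) - 20\right) = 6 \cdot 8 - \left(107 - 20\right) = 48 - 87 = -39$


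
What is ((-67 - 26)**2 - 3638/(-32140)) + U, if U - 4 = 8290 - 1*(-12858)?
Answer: 478903889/16070 ≈ 29801.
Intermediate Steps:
U = 21152 (U = 4 + (8290 - 1*(-12858)) = 4 + (8290 + 12858) = 4 + 21148 = 21152)
((-67 - 26)**2 - 3638/(-32140)) + U = ((-67 - 26)**2 - 3638/(-32140)) + 21152 = ((-93)**2 - 3638*(-1/32140)) + 21152 = (8649 + 1819/16070) + 21152 = 138991249/16070 + 21152 = 478903889/16070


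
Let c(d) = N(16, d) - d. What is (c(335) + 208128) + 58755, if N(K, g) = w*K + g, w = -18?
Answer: 266595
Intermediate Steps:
N(K, g) = g - 18*K (N(K, g) = -18*K + g = g - 18*K)
c(d) = -288 (c(d) = (d - 18*16) - d = (d - 288) - d = (-288 + d) - d = -288)
(c(335) + 208128) + 58755 = (-288 + 208128) + 58755 = 207840 + 58755 = 266595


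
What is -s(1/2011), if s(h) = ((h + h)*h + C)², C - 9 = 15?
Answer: -9420431233916836/16354914662641 ≈ -576.00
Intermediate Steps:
C = 24 (C = 9 + 15 = 24)
s(h) = (24 + 2*h²)² (s(h) = ((h + h)*h + 24)² = ((2*h)*h + 24)² = (2*h² + 24)² = (24 + 2*h²)²)
-s(1/2011) = -4*(12 + (1/2011)²)² = -4*(12 + 1/4044121)² = -4*(48529453/4044121)² = -4*2355107808479209/16354914662641 = -1*9420431233916836/16354914662641 = -9420431233916836/16354914662641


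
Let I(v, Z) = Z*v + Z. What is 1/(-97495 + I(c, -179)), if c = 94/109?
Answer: -109/10663292 ≈ -1.0222e-5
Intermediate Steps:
c = 94/109 (c = 94*(1/109) = 94/109 ≈ 0.86238)
I(v, Z) = Z + Z*v
1/(-97495 + I(c, -179)) = 1/(-97495 - 179*(1 + 94/109)) = 1/(-97495 - 179*203/109) = 1/(-97495 - 36337/109) = 1/(-10663292/109) = -109/10663292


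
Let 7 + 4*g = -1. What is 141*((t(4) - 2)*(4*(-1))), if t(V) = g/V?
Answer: 1410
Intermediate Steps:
g = -2 (g = -7/4 + (¼)*(-1) = -7/4 - ¼ = -2)
t(V) = -2/V
141*((t(4) - 2)*(4*(-1))) = 141*((-2/4 - 2)*(4*(-1))) = 141*((-2*¼ - 2)*(-4)) = 141*((-½ - 2)*(-4)) = 141*(-5/2*(-4)) = 141*10 = 1410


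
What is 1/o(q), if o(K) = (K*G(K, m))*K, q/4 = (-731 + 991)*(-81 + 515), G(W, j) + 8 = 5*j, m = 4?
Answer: 1/2444710195200 ≈ 4.0905e-13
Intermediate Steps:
G(W, j) = -8 + 5*j
q = 451360 (q = 4*((-731 + 991)*(-81 + 515)) = 4*(260*434) = 4*112840 = 451360)
o(K) = 12*K² (o(K) = (K*(-8 + 5*4))*K = (K*(-8 + 20))*K = (K*12)*K = (12*K)*K = 12*K²)
1/o(q) = 1/(12*451360²) = 1/(12*203725849600) = 1/2444710195200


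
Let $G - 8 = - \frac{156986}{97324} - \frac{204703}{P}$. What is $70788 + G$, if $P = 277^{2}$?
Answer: $\frac{954228057925}{13479374} \approx 70792.0$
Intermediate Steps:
$P = 76729$
$G = \frac{50131213}{13479374}$ ($G = 8 - \left(\frac{739}{277} + \frac{78493}{48662}\right) = 8 - \frac{57703779}{13479374} = \frac{50131213}{13479374} \approx 3.7191$)
$70788 + G = 70788 + \frac{50131213}{13479374} = \frac{954228057925}{13479374}$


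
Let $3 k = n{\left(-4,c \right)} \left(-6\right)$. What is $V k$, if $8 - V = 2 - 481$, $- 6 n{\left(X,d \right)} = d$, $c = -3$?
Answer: $-487$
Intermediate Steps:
$n{\left(X,d \right)} = - \frac{d}{6}$
$V = 487$ ($V = 8 - \left(2 - 481\right) = 8 - -479 = 8 + 479 = 487$)
$k = -1$ ($k = \frac{\left(- \frac{1}{6}\right) \left(-3\right) \left(-6\right)}{3} = \frac{\frac{1}{2} \left(-6\right)}{3} = \frac{1}{3} \left(-3\right) = -1$)
$V k = 487 \left(-1\right) = -487$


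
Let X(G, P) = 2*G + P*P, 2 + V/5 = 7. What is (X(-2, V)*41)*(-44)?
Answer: -1120284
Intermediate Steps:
V = 25 (V = -10 + 5*7 = -10 + 35 = 25)
X(G, P) = P² + 2*G (X(G, P) = 2*G + P² = P² + 2*G)
(X(-2, V)*41)*(-44) = ((25² + 2*(-2))*41)*(-44) = ((625 - 4)*41)*(-44) = (621*41)*(-44) = 25461*(-44) = -1120284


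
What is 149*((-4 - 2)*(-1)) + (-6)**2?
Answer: 930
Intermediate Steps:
149*((-4 - 2)*(-1)) + (-6)**2 = 149*(-6*(-1)) + 36 = 149*6 + 36 = 894 + 36 = 930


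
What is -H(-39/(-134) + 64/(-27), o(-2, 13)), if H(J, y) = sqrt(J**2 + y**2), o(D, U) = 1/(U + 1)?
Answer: -sqrt(2776453402)/25326 ≈ -2.0806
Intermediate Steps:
o(D, U) = 1/(1 + U)
-H(-39/(-134) + 64/(-27), o(-2, 13)) = -sqrt((-39/(-134) + 64/(-27))**2 + (1/(1 + 13))**2) = -sqrt((-39*(-1/134) + 64*(-1/27))**2 + (1/14)**2) = -sqrt((39/134 - 64/27)**2 + (1/14)**2) = -sqrt((-7523/3618)**2 + 1/196) = -sqrt(56595529/13089924 + 1/196) = -sqrt(1388226701/320703138) = -sqrt(2776453402)/25326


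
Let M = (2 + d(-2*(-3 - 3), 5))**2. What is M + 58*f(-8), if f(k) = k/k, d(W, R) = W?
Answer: 254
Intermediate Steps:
f(k) = 1
M = 196 (M = (2 - 2*(-3 - 3))**2 = (2 - 2*(-6))**2 = (2 + 12)**2 = 14**2 = 196)
M + 58*f(-8) = 196 + 58*1 = 196 + 58 = 254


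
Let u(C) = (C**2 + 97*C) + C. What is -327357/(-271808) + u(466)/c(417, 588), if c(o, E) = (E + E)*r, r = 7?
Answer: 3088852859/93230144 ≈ 33.131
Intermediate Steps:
c(o, E) = 14*E (c(o, E) = (E + E)*7 = (2*E)*7 = 14*E)
u(C) = C**2 + 98*C
-327357/(-271808) + u(466)/c(417, 588) = -327357/(-271808) + (466*(98 + 466))/((14*588)) = -327357*(-1/271808) + (466*564)/8232 = 327357/271808 + 262824*(1/8232) = 327357/271808 + 10951/343 = 3088852859/93230144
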